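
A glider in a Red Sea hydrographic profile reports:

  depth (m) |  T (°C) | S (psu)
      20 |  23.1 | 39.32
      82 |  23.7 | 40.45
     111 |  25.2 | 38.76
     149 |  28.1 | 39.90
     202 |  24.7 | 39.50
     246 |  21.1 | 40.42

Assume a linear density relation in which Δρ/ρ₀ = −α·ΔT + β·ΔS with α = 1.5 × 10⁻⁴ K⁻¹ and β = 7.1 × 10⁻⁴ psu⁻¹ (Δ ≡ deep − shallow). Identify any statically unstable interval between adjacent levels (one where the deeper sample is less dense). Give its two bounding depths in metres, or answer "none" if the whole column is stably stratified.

82–111 m

Evaluate Δρ/ρ₀ = −αΔT + βΔS across each adjacent pair:
  20–82 m: −αΔT+βΔS = −(1.5 × 10⁻⁴)(+0.6)+(7.1 × 10⁻⁴)(+1.13) = 7.1 × 10⁻⁴ → stable
  82–111 m: −αΔT+βΔS = −(1.5 × 10⁻⁴)(+1.5)+(7.1 × 10⁻⁴)(-1.69) = -1.4 × 10⁻³ → UNSTABLE
  111–149 m: −αΔT+βΔS = −(1.5 × 10⁻⁴)(+2.9)+(7.1 × 10⁻⁴)(+1.14) = 3.7 × 10⁻⁴ → stable
  149–202 m: −αΔT+βΔS = −(1.5 × 10⁻⁴)(-3.4)+(7.1 × 10⁻⁴)(-0.40) = 2.3 × 10⁻⁴ → stable
  202–246 m: −αΔT+βΔS = −(1.5 × 10⁻⁴)(-3.6)+(7.1 × 10⁻⁴)(+0.92) = 1.2 × 10⁻³ → stable
The 82–111 m interval has Δρ < 0: lighter water underlies denser water.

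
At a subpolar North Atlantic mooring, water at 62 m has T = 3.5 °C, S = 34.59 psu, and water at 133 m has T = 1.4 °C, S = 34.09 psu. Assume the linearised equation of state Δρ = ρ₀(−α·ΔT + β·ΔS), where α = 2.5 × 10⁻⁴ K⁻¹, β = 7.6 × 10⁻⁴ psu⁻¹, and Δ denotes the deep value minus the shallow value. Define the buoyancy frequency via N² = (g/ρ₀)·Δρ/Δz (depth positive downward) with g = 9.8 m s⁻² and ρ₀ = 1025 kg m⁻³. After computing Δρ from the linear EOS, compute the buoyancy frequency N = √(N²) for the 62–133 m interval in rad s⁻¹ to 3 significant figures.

4.47 × 10⁻³ rad s⁻¹

ΔT = -2.1 K, ΔS = -0.50 psu (deep − shallow).
Δρ/ρ₀ = −αΔT + βΔS = 5.25 × 10⁻⁴ − 3.80 × 10⁻⁴ = 1.45 × 10⁻⁴, so Δρ ≈ 0.1486 kg m⁻³.
N² = (g/ρ₀)·Δρ/Δz = g·(Δρ/ρ₀)/Δz = 9.8 × 1.45 × 10⁻⁴ / 71 = 2.0014 × 10⁻⁵ s⁻².
N = √(2.0014 × 10⁻⁵) = 4.4737 × 10⁻³ rad s⁻¹ ≈ 4.47 × 10⁻³ rad s⁻¹.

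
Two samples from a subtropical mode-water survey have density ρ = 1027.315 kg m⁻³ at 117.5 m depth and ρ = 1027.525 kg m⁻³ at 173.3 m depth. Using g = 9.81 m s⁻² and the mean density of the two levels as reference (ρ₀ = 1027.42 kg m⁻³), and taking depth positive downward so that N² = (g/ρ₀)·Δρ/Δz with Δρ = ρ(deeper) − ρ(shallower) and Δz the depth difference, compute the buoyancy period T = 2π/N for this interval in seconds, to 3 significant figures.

Δρ = 1027.525 − 1027.315 = 0.210 kg m⁻³ over Δz = 173.3 − 117.5 = 55.8 m.
N² = (9.81/1027.42) × (0.210/55.8) = 3.5934 × 10⁻⁵ s⁻².
N = √(3.5934 × 10⁻⁵) = 5.9945 × 10⁻³ rad s⁻¹, so T = 2π/N = 1.0482 × 10³ s ≈ 1.05 × 10³ s.

1.05 × 10³ s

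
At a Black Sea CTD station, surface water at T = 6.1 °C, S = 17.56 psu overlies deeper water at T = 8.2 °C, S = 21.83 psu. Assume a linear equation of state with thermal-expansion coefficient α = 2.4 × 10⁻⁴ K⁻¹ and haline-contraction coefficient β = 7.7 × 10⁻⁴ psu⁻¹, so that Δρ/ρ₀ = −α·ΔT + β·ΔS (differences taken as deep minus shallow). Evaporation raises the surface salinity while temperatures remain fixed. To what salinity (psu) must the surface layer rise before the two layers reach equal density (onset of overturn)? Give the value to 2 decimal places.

Neutral buoyancy requires −α(T_deep − T_surf) + β(S_deep − S_surf′) = 0.
S_surf′ = S_deep − (α/β)·ΔT = 21.83 − (2.4 × 10⁻⁴/7.7 × 10⁻⁴)·(+2.1) = 21.1755 psu.
Increase required: 21.1755 − 17.56 = 3.6155 psu.

21.18 psu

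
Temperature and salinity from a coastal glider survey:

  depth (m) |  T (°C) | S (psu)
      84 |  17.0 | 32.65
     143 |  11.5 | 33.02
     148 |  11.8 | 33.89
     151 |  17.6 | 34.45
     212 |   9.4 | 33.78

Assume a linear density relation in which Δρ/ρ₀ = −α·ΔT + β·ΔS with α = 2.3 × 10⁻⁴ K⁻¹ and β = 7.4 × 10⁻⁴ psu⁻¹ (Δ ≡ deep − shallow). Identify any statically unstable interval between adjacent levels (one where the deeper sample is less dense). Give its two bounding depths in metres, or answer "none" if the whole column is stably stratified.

148–151 m

Evaluate Δρ/ρ₀ = −αΔT + βΔS across each adjacent pair:
  84–143 m: −αΔT+βΔS = −(2.3 × 10⁻⁴)(-5.5)+(7.4 × 10⁻⁴)(+0.37) = 1.5 × 10⁻³ → stable
  143–148 m: −αΔT+βΔS = −(2.3 × 10⁻⁴)(+0.3)+(7.4 × 10⁻⁴)(+0.87) = 5.7 × 10⁻⁴ → stable
  148–151 m: −αΔT+βΔS = −(2.3 × 10⁻⁴)(+5.8)+(7.4 × 10⁻⁴)(+0.56) = -9.2 × 10⁻⁴ → UNSTABLE
  151–212 m: −αΔT+βΔS = −(2.3 × 10⁻⁴)(-8.2)+(7.4 × 10⁻⁴)(-0.67) = 1.4 × 10⁻³ → stable
The 148–151 m interval has Δρ < 0: lighter water underlies denser water.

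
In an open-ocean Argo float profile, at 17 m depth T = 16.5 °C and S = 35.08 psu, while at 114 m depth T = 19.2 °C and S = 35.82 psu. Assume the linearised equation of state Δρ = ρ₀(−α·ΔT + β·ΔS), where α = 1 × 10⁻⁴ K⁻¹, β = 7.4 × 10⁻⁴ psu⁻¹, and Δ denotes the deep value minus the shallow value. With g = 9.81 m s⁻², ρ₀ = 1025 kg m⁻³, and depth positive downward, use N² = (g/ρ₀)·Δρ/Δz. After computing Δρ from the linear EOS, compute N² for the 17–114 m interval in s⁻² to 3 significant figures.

ΔT = +2.7 K, ΔS = +0.74 psu (deep − shallow).
Δρ/ρ₀ = −αΔT + βΔS = -2.70 × 10⁻⁴ + 5.476 × 10⁻⁴ = 2.776 × 10⁻⁴, so Δρ ≈ 0.2845 kg m⁻³.
N² = (g/ρ₀)·Δρ/Δz = g·(Δρ/ρ₀)/Δz = 9.81 × 2.776 × 10⁻⁴ / 97 = 2.8075 × 10⁻⁵ s⁻² ≈ 2.81 × 10⁻⁵ s⁻².

2.81 × 10⁻⁵ s⁻²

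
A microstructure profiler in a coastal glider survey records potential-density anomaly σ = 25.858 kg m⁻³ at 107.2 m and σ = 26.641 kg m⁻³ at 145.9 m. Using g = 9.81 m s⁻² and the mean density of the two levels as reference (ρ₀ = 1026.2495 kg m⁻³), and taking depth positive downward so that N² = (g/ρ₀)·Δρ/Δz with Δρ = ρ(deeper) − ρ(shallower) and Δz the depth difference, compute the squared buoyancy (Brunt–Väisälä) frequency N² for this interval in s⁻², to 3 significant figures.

1.93 × 10⁻⁴ s⁻²

Δρ = 1026.641 − 1025.858 = 0.783 kg m⁻³ over Δz = 145.9 − 107.2 = 38.7 m.
N² = (9.81/1026.2495) × (0.783/38.7) = 1.9340 × 10⁻⁴ s⁻² ≈ 1.93 × 10⁻⁴ s⁻².
N² > 0, so the interval is statically stable.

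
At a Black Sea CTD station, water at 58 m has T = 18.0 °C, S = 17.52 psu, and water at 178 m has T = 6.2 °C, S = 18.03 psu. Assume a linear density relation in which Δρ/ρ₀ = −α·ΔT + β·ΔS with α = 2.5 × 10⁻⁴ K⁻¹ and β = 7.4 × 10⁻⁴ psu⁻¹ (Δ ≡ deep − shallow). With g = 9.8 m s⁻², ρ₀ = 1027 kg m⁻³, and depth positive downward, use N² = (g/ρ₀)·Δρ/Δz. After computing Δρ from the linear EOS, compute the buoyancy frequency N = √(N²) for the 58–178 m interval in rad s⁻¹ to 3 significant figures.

0.0165 rad s⁻¹

ΔT = -11.8 K, ΔS = +0.51 psu (deep − shallow).
Δρ/ρ₀ = −αΔT + βΔS = 2.95 × 10⁻³ + 3.774 × 10⁻⁴ = 3.3274 × 10⁻³, so Δρ ≈ 3.417 kg m⁻³.
N² = (g/ρ₀)·Δρ/Δz = g·(Δρ/ρ₀)/Δz = 9.8 × 3.3274 × 10⁻³ / 120 = 2.7174 × 10⁻⁴ s⁻².
N = √(2.7174 × 10⁻⁴) = 0.016485 rad s⁻¹ ≈ 0.0165 rad s⁻¹.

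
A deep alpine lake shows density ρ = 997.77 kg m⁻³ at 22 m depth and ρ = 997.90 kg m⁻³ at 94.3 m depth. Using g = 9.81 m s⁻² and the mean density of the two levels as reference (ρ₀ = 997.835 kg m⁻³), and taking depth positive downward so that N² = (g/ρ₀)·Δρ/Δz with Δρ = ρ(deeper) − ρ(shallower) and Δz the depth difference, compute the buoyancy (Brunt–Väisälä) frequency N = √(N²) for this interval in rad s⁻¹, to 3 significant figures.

4.20 × 10⁻³ rad s⁻¹

Δρ = 997.90 − 997.77 = 0.13 kg m⁻³ over Δz = 94.3 − 22 = 72.3 m.
N² = (9.81/997.835) × (0.13/72.3) = 1.7677 × 10⁻⁵ s⁻².
N = √(1.7677 × 10⁻⁵) = 4.2044 × 10⁻³ rad s⁻¹ ≈ 4.20 × 10⁻³ rad s⁻¹.
N² > 0, so the interval is statically stable.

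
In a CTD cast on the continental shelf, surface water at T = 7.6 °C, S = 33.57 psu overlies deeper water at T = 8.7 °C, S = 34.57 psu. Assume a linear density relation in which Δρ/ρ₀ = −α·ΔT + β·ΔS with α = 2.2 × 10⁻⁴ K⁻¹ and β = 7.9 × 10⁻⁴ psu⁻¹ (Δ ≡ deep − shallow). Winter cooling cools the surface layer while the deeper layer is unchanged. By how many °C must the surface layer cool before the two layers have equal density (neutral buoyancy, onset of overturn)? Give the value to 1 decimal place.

Neutral buoyancy requires Δρ = 0, i.e. −α(T_deep − T_surf′) + β(S_deep − S_surf) = 0.
T_surf′ = T_deep − (β/α)·ΔS = 8.7 − (7.9 × 10⁻⁴/2.2 × 10⁻⁴)·(+1.00) = 5.109 °C.
Cooling required: 7.6 − (5.109) = 2.491 °C.

2.5 °C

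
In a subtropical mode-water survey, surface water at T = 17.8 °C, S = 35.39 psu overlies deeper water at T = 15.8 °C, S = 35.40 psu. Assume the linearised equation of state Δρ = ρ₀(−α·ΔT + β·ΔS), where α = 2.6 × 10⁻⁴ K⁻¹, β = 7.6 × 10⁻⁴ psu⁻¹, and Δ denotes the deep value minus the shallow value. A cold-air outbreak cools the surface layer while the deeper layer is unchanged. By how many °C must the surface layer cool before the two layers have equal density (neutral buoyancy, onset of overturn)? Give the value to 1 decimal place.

2.0 °C

Neutral buoyancy requires Δρ = 0, i.e. −α(T_deep − T_surf′) + β(S_deep − S_surf) = 0.
T_surf′ = T_deep − (β/α)·ΔS = 15.8 − (7.6 × 10⁻⁴/2.6 × 10⁻⁴)·(+0.01) = 15.771 °C.
Cooling required: 17.8 − (15.771) = 2.029 °C.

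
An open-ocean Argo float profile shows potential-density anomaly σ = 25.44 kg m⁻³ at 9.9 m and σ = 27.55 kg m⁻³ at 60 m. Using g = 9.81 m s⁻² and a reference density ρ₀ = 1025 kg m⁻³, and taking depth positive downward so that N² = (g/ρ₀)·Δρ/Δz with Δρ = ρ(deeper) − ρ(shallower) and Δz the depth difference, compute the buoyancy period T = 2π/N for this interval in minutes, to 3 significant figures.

Δρ = 1027.55 − 1025.44 = 2.11 kg m⁻³ over Δz = 60 − 9.9 = 50.1 m.
N² = (9.81/1025) × (2.11/50.1) = 4.0308 × 10⁻⁴ s⁻².
N = √(4.0308 × 10⁻⁴) = 0.020077 rad s⁻¹, so T = 2π/N = 312.95 s = 5.2158 min ≈ 5.22 min.

5.22 min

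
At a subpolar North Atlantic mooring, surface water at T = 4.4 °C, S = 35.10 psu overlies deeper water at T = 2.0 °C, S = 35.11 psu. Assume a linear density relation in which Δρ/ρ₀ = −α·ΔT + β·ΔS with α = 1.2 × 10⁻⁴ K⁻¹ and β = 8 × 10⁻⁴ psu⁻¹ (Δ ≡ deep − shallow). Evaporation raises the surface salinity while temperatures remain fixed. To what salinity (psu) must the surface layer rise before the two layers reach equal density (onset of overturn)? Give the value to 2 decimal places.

35.47 psu

Neutral buoyancy requires −α(T_deep − T_surf) + β(S_deep − S_surf′) = 0.
S_surf′ = S_deep − (α/β)·ΔT = 35.11 − (1.2 × 10⁻⁴/8 × 10⁻⁴)·(-2.4) = 35.4700 psu.
Increase required: 35.4700 − 35.10 = 0.3700 psu.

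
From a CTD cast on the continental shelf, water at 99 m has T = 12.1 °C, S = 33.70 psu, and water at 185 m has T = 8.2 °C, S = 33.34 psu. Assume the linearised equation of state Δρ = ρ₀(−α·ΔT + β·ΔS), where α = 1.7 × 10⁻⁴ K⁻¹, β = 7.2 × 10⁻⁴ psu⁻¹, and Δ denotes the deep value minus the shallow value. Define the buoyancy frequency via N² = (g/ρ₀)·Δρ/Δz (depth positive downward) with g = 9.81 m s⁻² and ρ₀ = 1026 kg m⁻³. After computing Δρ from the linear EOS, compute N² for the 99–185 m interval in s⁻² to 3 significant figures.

ΔT = -3.9 K, ΔS = -0.36 psu (deep − shallow).
Δρ/ρ₀ = −αΔT + βΔS = 6.63 × 10⁻⁴ − 2.592 × 10⁻⁴ = 4.038 × 10⁻⁴, so Δρ ≈ 0.4143 kg m⁻³.
N² = (g/ρ₀)·Δρ/Δz = g·(Δρ/ρ₀)/Δz = 9.81 × 4.038 × 10⁻⁴ / 86 = 4.6061 × 10⁻⁵ s⁻² ≈ 4.61 × 10⁻⁵ s⁻².

4.61 × 10⁻⁵ s⁻²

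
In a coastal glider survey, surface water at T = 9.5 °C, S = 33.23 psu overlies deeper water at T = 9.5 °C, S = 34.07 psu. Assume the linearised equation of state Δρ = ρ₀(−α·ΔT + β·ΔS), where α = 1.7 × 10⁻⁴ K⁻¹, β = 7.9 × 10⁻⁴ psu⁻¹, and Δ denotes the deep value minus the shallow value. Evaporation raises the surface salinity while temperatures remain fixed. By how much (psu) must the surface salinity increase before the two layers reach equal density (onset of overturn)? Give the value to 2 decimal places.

Neutral buoyancy requires −α(T_deep − T_surf) + β(S_deep − S_surf′) = 0.
S_surf′ = S_deep − (α/β)·ΔT = 34.07 − (1.7 × 10⁻⁴/7.9 × 10⁻⁴)·(+0.0) = 34.0700 psu.
Increase required: 34.0700 − 33.23 = 0.8400 psu.

0.84 psu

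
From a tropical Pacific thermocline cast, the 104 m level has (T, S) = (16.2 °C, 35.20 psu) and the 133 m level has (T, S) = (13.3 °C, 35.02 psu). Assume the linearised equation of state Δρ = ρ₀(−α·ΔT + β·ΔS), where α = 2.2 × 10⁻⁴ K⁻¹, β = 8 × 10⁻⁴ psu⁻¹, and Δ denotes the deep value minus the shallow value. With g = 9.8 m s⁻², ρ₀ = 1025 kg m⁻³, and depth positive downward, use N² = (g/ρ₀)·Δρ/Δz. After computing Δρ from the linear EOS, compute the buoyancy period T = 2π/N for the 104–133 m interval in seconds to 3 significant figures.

486 s

ΔT = -2.9 K, ΔS = -0.18 psu (deep − shallow).
Δρ/ρ₀ = −αΔT + βΔS = 6.38 × 10⁻⁴ − 1.44 × 10⁻⁴ = 4.94 × 10⁻⁴, so Δρ ≈ 0.5063 kg m⁻³.
N² = (g/ρ₀)·Δρ/Δz = g·(Δρ/ρ₀)/Δz = 9.8 × 4.94 × 10⁻⁴ / 29 = 1.6694 × 10⁻⁴ s⁻².
N = √(1.6694 × 10⁻⁴) = 0.012921 rad s⁻¹ → T = 2π/N = 486.28 s ≈ 486 s.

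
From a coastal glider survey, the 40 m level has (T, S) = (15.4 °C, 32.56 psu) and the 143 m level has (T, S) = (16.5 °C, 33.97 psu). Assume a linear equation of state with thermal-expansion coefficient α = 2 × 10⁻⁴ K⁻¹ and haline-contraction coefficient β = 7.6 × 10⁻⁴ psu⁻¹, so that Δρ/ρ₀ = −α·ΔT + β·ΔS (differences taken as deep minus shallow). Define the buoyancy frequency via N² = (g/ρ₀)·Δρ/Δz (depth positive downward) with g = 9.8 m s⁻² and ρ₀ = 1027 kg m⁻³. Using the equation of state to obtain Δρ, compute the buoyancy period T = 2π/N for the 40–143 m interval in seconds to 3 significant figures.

ΔT = +1.1 K, ΔS = +1.41 psu (deep − shallow).
Δρ/ρ₀ = −αΔT + βΔS = -2.20 × 10⁻⁴ + 1.0716 × 10⁻³ = 8.516 × 10⁻⁴, so Δρ ≈ 0.8746 kg m⁻³.
N² = (g/ρ₀)·Δρ/Δz = g·(Δρ/ρ₀)/Δz = 9.8 × 8.516 × 10⁻⁴ / 103 = 8.1026 × 10⁻⁵ s⁻².
N = √(8.1026 × 10⁻⁵) = 9.0014 × 10⁻³ rad s⁻¹ → T = 2π/N = 698.02 s ≈ 698 s.

698 s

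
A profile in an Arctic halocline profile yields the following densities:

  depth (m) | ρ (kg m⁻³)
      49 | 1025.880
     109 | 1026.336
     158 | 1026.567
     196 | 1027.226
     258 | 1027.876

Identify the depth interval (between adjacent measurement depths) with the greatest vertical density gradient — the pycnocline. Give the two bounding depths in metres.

158–196 m

Compute the density gradient over each adjacent pair:
  49–109 m: Δρ/Δz = 0.456/60 = 7.6 × 10⁻³ kg m⁻⁴
  109–158 m: Δρ/Δz = 0.231/49 = 4.7 × 10⁻³ kg m⁻⁴
  158–196 m: Δρ/Δz = 0.659/38 = 0.017 kg m⁻⁴
  196–258 m: Δρ/Δz = 0.650/62 = 0.010 kg m⁻⁴
The largest gradient is in the 158–196 m interval — the pycnocline.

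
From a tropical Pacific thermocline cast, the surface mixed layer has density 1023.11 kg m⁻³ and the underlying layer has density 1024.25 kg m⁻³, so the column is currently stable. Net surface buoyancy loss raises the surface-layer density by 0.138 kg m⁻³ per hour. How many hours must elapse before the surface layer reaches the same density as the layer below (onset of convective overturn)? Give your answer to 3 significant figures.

Density deficit of the surface layer: 1024.25 − 1023.11 = 1.14 kg m⁻³.
Required change = 1.14 / 0.138 = 8.26 hours.

8.26 hours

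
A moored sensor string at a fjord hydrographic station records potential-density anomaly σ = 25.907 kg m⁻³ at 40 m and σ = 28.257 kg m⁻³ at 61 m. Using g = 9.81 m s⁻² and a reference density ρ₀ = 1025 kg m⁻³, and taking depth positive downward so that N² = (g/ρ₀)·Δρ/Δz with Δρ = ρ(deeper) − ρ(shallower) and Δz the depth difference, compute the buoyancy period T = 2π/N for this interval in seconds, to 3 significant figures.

Δρ = 1028.257 − 1025.907 = 2.350 kg m⁻³ over Δz = 61 − 40 = 21 m.
N² = (9.81/1025) × (2.350/21) = 1.0710 × 10⁻³ s⁻².
N = √(1.0710 × 10⁻³) = 0.032726 rad s⁻¹, so T = 2π/N = 191.99 s ≈ 192 s.
Since Δρ > 0 the layer is stably stratified.

192 s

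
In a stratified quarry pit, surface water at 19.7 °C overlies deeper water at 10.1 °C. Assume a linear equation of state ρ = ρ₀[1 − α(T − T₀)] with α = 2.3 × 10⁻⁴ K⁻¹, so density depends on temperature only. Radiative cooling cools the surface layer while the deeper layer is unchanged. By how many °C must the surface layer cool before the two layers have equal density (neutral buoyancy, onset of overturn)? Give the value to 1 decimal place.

9.6 °C

With temperature the only control, equal density requires T_surf′ = T_deep.
T_surf′ = 10.1 °C.
Cooling required: 19.7 − 10.1 = 9.6 °C.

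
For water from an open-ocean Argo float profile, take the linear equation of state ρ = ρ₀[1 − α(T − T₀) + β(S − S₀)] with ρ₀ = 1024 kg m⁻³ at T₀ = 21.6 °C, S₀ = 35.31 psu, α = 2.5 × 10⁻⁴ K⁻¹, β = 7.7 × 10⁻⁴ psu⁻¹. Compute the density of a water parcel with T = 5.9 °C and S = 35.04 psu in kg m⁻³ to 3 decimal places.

T − T₀ = -15.7 K, S − S₀ = -0.27 psu.
Bracket = 1 − α·(-15.7) + β·(-0.27) = 1 + (3.7171 × 10⁻³) = 1.0037171.
ρ = 1024 × 1.0037171 = 1027.806 kg m⁻³.

1027.806 kg m⁻³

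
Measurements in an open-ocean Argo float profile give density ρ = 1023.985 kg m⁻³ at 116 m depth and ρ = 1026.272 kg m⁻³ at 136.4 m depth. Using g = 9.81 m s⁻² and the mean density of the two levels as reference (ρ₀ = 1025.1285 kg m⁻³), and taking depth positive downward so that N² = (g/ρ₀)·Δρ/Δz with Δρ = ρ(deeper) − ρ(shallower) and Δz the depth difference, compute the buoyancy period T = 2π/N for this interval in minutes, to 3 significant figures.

Δρ = 1026.272 − 1023.985 = 2.287 kg m⁻³ over Δz = 136.4 − 116 = 20.4 m.
N² = (9.81/1025.1285) × (2.287/20.4) = 1.0728 × 10⁻³ s⁻².
N = √(1.0728 × 10⁻³) = 0.032754 rad s⁻¹, so T = 2π/N = 191.83 s = 3.1972 min ≈ 3.20 min.
Since Δρ > 0 the layer is stably stratified.

3.20 min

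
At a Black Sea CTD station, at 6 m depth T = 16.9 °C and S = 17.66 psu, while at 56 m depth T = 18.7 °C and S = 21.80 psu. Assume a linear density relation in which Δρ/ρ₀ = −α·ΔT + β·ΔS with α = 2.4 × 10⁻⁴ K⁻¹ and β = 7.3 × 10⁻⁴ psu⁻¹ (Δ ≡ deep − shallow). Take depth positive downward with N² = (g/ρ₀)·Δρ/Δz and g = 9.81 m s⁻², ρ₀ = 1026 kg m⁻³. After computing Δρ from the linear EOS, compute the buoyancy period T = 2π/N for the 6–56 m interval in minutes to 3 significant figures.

ΔT = +1.8 K, ΔS = +4.14 psu (deep − shallow).
Δρ/ρ₀ = −αΔT + βΔS = -4.32 × 10⁻⁴ + 3.0222 × 10⁻³ = 2.5902 × 10⁻³, so Δρ ≈ 2.658 kg m⁻³.
N² = (g/ρ₀)·Δρ/Δz = g·(Δρ/ρ₀)/Δz = 9.81 × 2.5902 × 10⁻³ / 50 = 5.0820 × 10⁻⁴ s⁻².
N = √(5.0820 × 10⁻⁴) = 0.022543 rad s⁻¹ → T = 2π/N = 278.72 s = 4.6453 min ≈ 4.65 min.

4.65 min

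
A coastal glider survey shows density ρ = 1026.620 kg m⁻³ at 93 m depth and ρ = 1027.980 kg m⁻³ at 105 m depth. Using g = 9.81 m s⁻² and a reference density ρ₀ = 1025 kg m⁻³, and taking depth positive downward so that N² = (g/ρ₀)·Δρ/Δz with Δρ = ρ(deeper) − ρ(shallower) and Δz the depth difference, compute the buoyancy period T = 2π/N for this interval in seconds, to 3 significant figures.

191 s

Δρ = 1027.980 − 1026.620 = 1.360 kg m⁻³ over Δz = 105 − 93 = 12 m.
N² = (9.81/1025) × (1.360/12) = 1.0847 × 10⁻³ s⁻².
N = √(1.0847 × 10⁻³) = 0.032935 rad s⁻¹, so T = 2π/N = 190.78 s ≈ 191 s.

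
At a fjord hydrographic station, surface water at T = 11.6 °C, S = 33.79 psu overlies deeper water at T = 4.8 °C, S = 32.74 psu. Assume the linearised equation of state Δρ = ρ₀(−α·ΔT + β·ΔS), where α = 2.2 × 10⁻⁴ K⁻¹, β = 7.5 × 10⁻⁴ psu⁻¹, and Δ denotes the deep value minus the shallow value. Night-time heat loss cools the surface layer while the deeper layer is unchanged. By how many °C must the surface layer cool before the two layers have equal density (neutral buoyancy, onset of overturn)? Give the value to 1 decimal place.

Neutral buoyancy requires Δρ = 0, i.e. −α(T_deep − T_surf′) + β(S_deep − S_surf) = 0.
T_surf′ = T_deep − (β/α)·ΔS = 4.8 − (7.5 × 10⁻⁴/2.2 × 10⁻⁴)·(-1.05) = 8.380 °C.
Cooling required: 11.6 − (8.380) = 3.220 °C.

3.2 °C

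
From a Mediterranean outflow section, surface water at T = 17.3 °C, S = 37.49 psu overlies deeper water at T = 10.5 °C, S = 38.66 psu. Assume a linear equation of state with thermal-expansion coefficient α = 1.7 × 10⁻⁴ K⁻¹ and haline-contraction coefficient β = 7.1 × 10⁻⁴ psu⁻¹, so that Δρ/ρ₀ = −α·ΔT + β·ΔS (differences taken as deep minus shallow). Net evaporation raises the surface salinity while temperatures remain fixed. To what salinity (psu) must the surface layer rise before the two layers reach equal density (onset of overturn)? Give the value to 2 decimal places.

Neutral buoyancy requires −α(T_deep − T_surf) + β(S_deep − S_surf′) = 0.
S_surf′ = S_deep − (α/β)·ΔT = 38.66 − (1.7 × 10⁻⁴/7.1 × 10⁻⁴)·(-6.8) = 40.2882 psu.
Increase required: 40.2882 − 37.49 = 2.7982 psu.

40.29 psu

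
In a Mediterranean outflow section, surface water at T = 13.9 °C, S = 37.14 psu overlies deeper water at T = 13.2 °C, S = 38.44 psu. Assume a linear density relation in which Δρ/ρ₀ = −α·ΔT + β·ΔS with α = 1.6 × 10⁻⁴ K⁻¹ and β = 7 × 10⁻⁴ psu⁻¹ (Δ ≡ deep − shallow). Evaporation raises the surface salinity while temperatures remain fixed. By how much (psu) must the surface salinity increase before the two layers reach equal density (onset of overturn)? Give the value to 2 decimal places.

1.46 psu

Neutral buoyancy requires −α(T_deep − T_surf) + β(S_deep − S_surf′) = 0.
S_surf′ = S_deep − (α/β)·ΔT = 38.44 − (1.6 × 10⁻⁴/7 × 10⁻⁴)·(-0.7) = 38.6000 psu.
Increase required: 38.6000 − 37.14 = 1.4600 psu.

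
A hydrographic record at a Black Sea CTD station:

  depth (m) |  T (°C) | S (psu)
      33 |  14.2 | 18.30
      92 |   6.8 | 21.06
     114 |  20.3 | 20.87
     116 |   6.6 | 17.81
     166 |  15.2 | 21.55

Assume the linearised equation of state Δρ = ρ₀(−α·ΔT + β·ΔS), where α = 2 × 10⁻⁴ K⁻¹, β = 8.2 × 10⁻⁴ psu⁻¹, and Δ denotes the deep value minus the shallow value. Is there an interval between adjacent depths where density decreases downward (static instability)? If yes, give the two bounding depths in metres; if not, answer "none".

Evaluate Δρ/ρ₀ = −αΔT + βΔS across each adjacent pair:
  33–92 m: −αΔT+βΔS = −(2 × 10⁻⁴)(-7.4)+(8.2 × 10⁻⁴)(+2.76) = 3.7 × 10⁻³ → stable
  92–114 m: −αΔT+βΔS = −(2 × 10⁻⁴)(+13.5)+(8.2 × 10⁻⁴)(-0.19) = -2.9 × 10⁻³ → UNSTABLE
  114–116 m: −αΔT+βΔS = −(2 × 10⁻⁴)(-13.7)+(8.2 × 10⁻⁴)(-3.06) = 2.3 × 10⁻⁴ → stable
  116–166 m: −αΔT+βΔS = −(2 × 10⁻⁴)(+8.6)+(8.2 × 10⁻⁴)(+3.74) = 1.3 × 10⁻³ → stable
The 92–114 m interval has Δρ < 0: lighter water underlies denser water.

92–114 m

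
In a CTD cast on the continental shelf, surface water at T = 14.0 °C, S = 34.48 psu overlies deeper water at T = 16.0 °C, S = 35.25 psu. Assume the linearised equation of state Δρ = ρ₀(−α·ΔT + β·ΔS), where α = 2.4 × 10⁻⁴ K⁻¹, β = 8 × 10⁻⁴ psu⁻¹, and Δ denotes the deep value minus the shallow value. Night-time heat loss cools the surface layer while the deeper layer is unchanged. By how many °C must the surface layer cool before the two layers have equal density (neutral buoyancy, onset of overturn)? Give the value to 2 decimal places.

Neutral buoyancy requires Δρ = 0, i.e. −α(T_deep − T_surf′) + β(S_deep − S_surf) = 0.
T_surf′ = T_deep − (β/α)·ΔS = 16.0 − (8 × 10⁻⁴/2.4 × 10⁻⁴)·(+0.77) = 13.4333 °C.
Cooling required: 14.0 − (13.4333) = 0.5667 °C.

0.57 °C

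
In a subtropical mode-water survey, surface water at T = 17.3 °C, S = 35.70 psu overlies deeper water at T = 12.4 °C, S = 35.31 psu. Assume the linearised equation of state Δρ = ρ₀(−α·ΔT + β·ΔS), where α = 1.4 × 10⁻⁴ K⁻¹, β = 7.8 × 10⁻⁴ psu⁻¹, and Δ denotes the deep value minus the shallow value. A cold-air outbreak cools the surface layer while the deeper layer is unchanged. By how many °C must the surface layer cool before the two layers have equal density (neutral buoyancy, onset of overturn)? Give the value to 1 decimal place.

Neutral buoyancy requires Δρ = 0, i.e. −α(T_deep − T_surf′) + β(S_deep − S_surf) = 0.
T_surf′ = T_deep − (β/α)·ΔS = 12.4 − (7.8 × 10⁻⁴/1.4 × 10⁻⁴)·(-0.39) = 14.573 °C.
Cooling required: 17.3 − (14.573) = 2.727 °C.

2.7 °C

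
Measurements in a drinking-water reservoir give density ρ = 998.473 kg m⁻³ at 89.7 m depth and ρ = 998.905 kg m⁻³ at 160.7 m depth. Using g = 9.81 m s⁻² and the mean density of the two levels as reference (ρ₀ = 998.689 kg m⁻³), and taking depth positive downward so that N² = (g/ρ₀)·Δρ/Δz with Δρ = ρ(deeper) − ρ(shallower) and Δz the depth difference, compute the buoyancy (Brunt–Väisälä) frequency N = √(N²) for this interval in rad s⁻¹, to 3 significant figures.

Δρ = 998.905 − 998.473 = 0.432 kg m⁻³ over Δz = 160.7 − 89.7 = 71 m.
N² = (9.81/998.689) × (0.432/71) = 5.9767 × 10⁻⁵ s⁻².
N = √(5.9767 × 10⁻⁵) = 7.7309 × 10⁻³ rad s⁻¹ ≈ 7.73 × 10⁻³ rad s⁻¹.

7.73 × 10⁻³ rad s⁻¹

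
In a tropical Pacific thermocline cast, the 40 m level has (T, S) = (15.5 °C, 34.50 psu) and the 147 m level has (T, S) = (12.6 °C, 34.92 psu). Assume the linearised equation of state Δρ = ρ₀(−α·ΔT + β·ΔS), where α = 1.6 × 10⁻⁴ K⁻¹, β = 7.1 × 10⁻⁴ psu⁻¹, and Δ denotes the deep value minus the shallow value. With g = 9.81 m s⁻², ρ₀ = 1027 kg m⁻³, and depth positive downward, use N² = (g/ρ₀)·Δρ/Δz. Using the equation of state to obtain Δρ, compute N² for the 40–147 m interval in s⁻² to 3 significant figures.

ΔT = -2.9 K, ΔS = +0.42 psu (deep − shallow).
Δρ/ρ₀ = −αΔT + βΔS = 4.64 × 10⁻⁴ + 2.982 × 10⁻⁴ = 7.622 × 10⁻⁴, so Δρ ≈ 0.7828 kg m⁻³.
N² = (g/ρ₀)·Δρ/Δz = g·(Δρ/ρ₀)/Δz = 9.81 × 7.622 × 10⁻⁴ / 107 = 6.9880 × 10⁻⁵ s⁻² ≈ 6.99 × 10⁻⁵ s⁻².

6.99 × 10⁻⁵ s⁻²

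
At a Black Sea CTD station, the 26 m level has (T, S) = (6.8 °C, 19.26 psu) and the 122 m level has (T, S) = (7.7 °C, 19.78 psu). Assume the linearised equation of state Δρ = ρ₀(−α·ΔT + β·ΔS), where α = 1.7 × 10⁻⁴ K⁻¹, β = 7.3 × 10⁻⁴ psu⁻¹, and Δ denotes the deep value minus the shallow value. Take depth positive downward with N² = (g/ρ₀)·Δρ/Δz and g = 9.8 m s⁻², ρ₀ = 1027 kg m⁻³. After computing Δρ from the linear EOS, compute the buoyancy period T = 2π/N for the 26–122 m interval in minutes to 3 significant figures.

ΔT = +0.9 K, ΔS = +0.52 psu (deep − shallow).
Δρ/ρ₀ = −αΔT + βΔS = -1.53 × 10⁻⁴ + 3.796 × 10⁻⁴ = 2.266 × 10⁻⁴, so Δρ ≈ 0.2327 kg m⁻³.
N² = (g/ρ₀)·Δρ/Δz = g·(Δρ/ρ₀)/Δz = 9.8 × 2.266 × 10⁻⁴ / 96 = 2.3132 × 10⁻⁵ s⁻².
N = √(2.3132 × 10⁻⁵) = 4.8096 × 10⁻³ rad s⁻¹ → T = 2π/N = 1.3064 × 10³ s = 21.773 min ≈ 21.8 min.

21.8 min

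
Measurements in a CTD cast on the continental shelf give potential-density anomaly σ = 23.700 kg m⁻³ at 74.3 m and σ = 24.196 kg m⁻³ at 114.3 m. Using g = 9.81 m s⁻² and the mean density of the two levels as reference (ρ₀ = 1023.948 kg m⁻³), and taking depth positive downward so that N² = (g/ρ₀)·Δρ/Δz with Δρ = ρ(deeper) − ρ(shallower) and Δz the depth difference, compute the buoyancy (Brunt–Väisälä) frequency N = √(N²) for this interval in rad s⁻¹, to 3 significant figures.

Δρ = 1024.196 − 1023.700 = 0.496 kg m⁻³ over Δz = 114.3 − 74.3 = 40 m.
N² = (9.81/1023.948) × (0.496/40) = 1.1880 × 10⁻⁴ s⁻².
N = √(1.1880 × 10⁻⁴) = 0.010900 rad s⁻¹ ≈ 0.0109 rad s⁻¹.

0.0109 rad s⁻¹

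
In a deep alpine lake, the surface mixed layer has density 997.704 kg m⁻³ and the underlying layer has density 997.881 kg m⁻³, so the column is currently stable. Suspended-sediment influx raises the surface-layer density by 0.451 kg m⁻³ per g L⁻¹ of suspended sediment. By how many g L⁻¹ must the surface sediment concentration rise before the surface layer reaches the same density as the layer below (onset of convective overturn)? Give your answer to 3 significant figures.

Density deficit of the surface layer: 997.881 − 997.704 = 0.177 kg m⁻³.
Required change = 0.177 / 0.451 = 0.392 g L⁻¹.

0.392 g L⁻¹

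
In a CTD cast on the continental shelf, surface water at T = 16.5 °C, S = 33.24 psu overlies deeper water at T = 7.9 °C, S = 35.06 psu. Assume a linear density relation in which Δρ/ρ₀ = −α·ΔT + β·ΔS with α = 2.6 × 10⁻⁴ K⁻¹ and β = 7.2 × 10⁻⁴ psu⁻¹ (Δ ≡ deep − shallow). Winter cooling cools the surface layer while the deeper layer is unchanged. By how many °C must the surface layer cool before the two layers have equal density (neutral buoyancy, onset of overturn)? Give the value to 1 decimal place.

13.6 °C

Neutral buoyancy requires Δρ = 0, i.e. −α(T_deep − T_surf′) + β(S_deep − S_surf) = 0.
T_surf′ = T_deep − (β/α)·ΔS = 7.9 − (7.2 × 10⁻⁴/2.6 × 10⁻⁴)·(+1.82) = 2.860 °C.
Cooling required: 16.5 − (2.860) = 13.640 °C.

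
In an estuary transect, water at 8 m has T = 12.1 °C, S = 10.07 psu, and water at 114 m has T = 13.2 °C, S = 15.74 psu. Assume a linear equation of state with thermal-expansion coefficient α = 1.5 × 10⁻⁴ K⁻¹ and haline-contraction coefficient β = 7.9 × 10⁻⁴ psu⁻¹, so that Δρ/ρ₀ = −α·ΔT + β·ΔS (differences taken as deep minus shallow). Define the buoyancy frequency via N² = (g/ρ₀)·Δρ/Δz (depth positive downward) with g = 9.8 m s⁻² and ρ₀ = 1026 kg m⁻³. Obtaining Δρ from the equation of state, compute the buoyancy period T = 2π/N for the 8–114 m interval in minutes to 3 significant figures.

ΔT = +1.1 K, ΔS = +5.67 psu (deep − shallow).
Δρ/ρ₀ = −αΔT + βΔS = -1.65 × 10⁻⁴ + 4.4793 × 10⁻³ = 4.3143 × 10⁻³, so Δρ ≈ 4.426 kg m⁻³.
N² = (g/ρ₀)·Δρ/Δz = g·(Δρ/ρ₀)/Δz = 9.8 × 4.3143 × 10⁻³ / 106 = 3.9887 × 10⁻⁴ s⁻².
N = √(3.9887 × 10⁻⁴) = 0.019972 rad s⁻¹ → T = 2π/N = 314.60 s = 5.2433 min ≈ 5.24 min.

5.24 min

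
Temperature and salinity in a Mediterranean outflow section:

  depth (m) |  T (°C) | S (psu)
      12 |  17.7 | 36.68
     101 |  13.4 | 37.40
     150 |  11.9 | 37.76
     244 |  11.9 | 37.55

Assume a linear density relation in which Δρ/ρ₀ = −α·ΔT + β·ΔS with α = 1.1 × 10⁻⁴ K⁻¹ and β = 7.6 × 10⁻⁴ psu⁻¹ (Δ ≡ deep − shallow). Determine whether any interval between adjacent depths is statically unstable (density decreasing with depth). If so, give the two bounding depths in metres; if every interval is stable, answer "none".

150–244 m

Evaluate Δρ/ρ₀ = −αΔT + βΔS across each adjacent pair:
  12–101 m: −αΔT+βΔS = −(1.1 × 10⁻⁴)(-4.3)+(7.6 × 10⁻⁴)(+0.72) = 1.0 × 10⁻³ → stable
  101–150 m: −αΔT+βΔS = −(1.1 × 10⁻⁴)(-1.5)+(7.6 × 10⁻⁴)(+0.36) = 4.4 × 10⁻⁴ → stable
  150–244 m: −αΔT+βΔS = −(1.1 × 10⁻⁴)(+0.0)+(7.6 × 10⁻⁴)(-0.21) = -1.6 × 10⁻⁴ → UNSTABLE
The 150–244 m interval has Δρ < 0: lighter water underlies denser water.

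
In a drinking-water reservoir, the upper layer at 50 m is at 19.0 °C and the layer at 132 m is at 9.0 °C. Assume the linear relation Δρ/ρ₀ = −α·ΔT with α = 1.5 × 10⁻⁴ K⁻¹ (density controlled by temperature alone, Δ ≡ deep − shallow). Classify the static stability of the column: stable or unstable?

stable

ΔT = 9.0 − 19.0 = -10.0 K, so Δρ/ρ₀ = −αΔT = 1.50 × 10⁻³.
Δρ/ρ₀ > 0, so Δρ > 0: deeper water is denser → statically stable.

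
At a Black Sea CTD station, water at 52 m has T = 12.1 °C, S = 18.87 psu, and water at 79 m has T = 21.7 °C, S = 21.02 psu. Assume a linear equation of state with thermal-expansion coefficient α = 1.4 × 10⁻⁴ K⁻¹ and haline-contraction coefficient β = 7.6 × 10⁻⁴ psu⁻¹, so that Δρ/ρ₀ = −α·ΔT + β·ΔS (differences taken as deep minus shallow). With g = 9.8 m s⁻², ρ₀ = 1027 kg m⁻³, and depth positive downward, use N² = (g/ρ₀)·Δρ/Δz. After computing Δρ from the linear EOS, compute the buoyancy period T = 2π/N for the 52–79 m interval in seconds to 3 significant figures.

ΔT = +9.6 K, ΔS = +2.15 psu (deep − shallow).
Δρ/ρ₀ = −αΔT + βΔS = -1.344 × 10⁻³ + 1.634 × 10⁻³ = 2.90 × 10⁻⁴, so Δρ ≈ 0.2978 kg m⁻³.
N² = (g/ρ₀)·Δρ/Δz = g·(Δρ/ρ₀)/Δz = 9.8 × 2.90 × 10⁻⁴ / 27 = 1.0526 × 10⁻⁴ s⁻².
N = √(1.0526 × 10⁻⁴) = 0.010260 rad s⁻¹ → T = 2π/N = 612.40 s ≈ 612 s.

612 s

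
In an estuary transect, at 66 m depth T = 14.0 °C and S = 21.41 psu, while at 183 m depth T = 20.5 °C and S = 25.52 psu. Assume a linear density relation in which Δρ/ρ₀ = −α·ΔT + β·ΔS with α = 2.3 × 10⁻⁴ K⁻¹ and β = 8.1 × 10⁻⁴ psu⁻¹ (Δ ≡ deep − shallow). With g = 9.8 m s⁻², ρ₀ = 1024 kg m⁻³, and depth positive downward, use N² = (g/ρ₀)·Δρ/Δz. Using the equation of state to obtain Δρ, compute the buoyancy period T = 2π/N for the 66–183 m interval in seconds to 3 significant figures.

507 s

ΔT = +6.5 K, ΔS = +4.11 psu (deep − shallow).
Δρ/ρ₀ = −αΔT + βΔS = -1.495 × 10⁻³ + 3.3291 × 10⁻³ = 1.8341 × 10⁻³, so Δρ ≈ 1.878 kg m⁻³.
N² = (g/ρ₀)·Δρ/Δz = g·(Δρ/ρ₀)/Δz = 9.8 × 1.8341 × 10⁻³ / 117 = 1.5363 × 10⁻⁴ s⁻².
N = √(1.5363 × 10⁻⁴) = 0.012395 rad s⁻¹ → T = 2π/N = 506.91 s ≈ 507 s.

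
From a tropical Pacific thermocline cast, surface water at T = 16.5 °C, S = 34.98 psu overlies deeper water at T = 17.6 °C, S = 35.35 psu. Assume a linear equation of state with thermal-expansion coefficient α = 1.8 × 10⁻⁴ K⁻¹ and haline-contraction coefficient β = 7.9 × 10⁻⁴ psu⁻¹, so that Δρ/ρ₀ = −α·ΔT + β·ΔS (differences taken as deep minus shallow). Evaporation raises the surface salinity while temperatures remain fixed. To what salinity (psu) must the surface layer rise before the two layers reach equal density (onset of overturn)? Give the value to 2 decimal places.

35.10 psu

Neutral buoyancy requires −α(T_deep − T_surf) + β(S_deep − S_surf′) = 0.
S_surf′ = S_deep − (α/β)·ΔT = 35.35 − (1.8 × 10⁻⁴/7.9 × 10⁻⁴)·(+1.1) = 35.0994 psu.
Increase required: 35.0994 − 34.98 = 0.1194 psu.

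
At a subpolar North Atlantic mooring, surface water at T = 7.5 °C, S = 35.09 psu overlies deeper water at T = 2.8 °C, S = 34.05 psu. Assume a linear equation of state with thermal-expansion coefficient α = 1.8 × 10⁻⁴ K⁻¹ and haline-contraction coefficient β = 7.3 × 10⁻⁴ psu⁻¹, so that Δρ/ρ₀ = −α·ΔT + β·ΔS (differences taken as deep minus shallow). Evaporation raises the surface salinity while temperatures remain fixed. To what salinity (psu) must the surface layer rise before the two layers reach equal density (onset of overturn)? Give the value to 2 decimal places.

Neutral buoyancy requires −α(T_deep − T_surf) + β(S_deep − S_surf′) = 0.
S_surf′ = S_deep − (α/β)·ΔT = 34.05 − (1.8 × 10⁻⁴/7.3 × 10⁻⁴)·(-4.7) = 35.2089 psu.
Increase required: 35.2089 − 35.09 = 0.1189 psu.

35.21 psu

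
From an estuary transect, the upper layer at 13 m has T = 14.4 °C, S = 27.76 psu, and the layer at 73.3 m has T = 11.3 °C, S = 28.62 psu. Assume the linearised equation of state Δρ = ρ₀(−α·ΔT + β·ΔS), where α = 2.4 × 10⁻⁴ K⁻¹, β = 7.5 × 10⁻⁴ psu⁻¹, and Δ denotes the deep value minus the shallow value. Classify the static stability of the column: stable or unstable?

stable

ΔT = 11.3 − 14.4 = -3.1 K and ΔS = 28.62 − 27.76 = +0.86 psu (deep − shallow).
−αΔT = 7.44 × 10⁻⁴; βΔS = 6.45 × 10⁻⁴; sum Δρ/ρ₀ = 1.389 × 10⁻³.
Δρ/ρ₀ > 0, so Δρ > 0: deeper water is denser → statically stable.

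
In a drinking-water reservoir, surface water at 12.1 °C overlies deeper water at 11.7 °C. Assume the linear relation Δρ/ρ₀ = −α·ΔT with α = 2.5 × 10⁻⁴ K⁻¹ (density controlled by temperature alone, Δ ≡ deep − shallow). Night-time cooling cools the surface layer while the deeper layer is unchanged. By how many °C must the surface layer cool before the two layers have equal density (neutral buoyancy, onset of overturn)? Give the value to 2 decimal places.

0.40 °C

With temperature the only control, equal density requires T_surf′ = T_deep.
T_surf′ = 11.7 °C.
Cooling required: 12.1 − 11.7 = 0.40 °C.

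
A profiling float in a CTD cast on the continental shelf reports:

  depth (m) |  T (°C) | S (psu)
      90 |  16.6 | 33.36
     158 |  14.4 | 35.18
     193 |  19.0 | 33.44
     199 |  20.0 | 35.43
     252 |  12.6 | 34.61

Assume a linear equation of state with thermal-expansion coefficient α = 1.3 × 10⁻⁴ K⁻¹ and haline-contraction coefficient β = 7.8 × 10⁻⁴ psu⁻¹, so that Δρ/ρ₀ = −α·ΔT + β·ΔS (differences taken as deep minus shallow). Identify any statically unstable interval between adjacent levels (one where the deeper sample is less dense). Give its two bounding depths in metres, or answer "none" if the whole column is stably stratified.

158–193 m

Evaluate Δρ/ρ₀ = −αΔT + βΔS across each adjacent pair:
  90–158 m: −αΔT+βΔS = −(1.3 × 10⁻⁴)(-2.2)+(7.8 × 10⁻⁴)(+1.82) = 1.7 × 10⁻³ → stable
  158–193 m: −αΔT+βΔS = −(1.3 × 10⁻⁴)(+4.6)+(7.8 × 10⁻⁴)(-1.74) = -2.0 × 10⁻³ → UNSTABLE
  193–199 m: −αΔT+βΔS = −(1.3 × 10⁻⁴)(+1.0)+(7.8 × 10⁻⁴)(+1.99) = 1.4 × 10⁻³ → stable
  199–252 m: −αΔT+βΔS = −(1.3 × 10⁻⁴)(-7.4)+(7.8 × 10⁻⁴)(-0.82) = 3.2 × 10⁻⁴ → stable
The 158–193 m interval has Δρ < 0: lighter water underlies denser water.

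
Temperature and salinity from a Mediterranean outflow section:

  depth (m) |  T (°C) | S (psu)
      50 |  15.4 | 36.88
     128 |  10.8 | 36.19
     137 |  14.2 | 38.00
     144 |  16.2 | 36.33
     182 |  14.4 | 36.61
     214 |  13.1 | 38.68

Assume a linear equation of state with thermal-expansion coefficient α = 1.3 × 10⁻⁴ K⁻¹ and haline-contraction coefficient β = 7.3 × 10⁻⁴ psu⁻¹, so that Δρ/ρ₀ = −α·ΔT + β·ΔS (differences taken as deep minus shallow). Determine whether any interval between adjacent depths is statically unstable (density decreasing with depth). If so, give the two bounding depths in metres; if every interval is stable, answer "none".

Evaluate Δρ/ρ₀ = −αΔT + βΔS across each adjacent pair:
  50–128 m: −αΔT+βΔS = −(1.3 × 10⁻⁴)(-4.6)+(7.3 × 10⁻⁴)(-0.69) = 9.4 × 10⁻⁵ → stable
  128–137 m: −αΔT+βΔS = −(1.3 × 10⁻⁴)(+3.4)+(7.3 × 10⁻⁴)(+1.81) = 8.8 × 10⁻⁴ → stable
  137–144 m: −αΔT+βΔS = −(1.3 × 10⁻⁴)(+2.0)+(7.3 × 10⁻⁴)(-1.67) = -1.5 × 10⁻³ → UNSTABLE
  144–182 m: −αΔT+βΔS = −(1.3 × 10⁻⁴)(-1.8)+(7.3 × 10⁻⁴)(+0.28) = 4.4 × 10⁻⁴ → stable
  182–214 m: −αΔT+βΔS = −(1.3 × 10⁻⁴)(-1.3)+(7.3 × 10⁻⁴)(+2.07) = 1.7 × 10⁻³ → stable
The 137–144 m interval has Δρ < 0: lighter water underlies denser water.

137–144 m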